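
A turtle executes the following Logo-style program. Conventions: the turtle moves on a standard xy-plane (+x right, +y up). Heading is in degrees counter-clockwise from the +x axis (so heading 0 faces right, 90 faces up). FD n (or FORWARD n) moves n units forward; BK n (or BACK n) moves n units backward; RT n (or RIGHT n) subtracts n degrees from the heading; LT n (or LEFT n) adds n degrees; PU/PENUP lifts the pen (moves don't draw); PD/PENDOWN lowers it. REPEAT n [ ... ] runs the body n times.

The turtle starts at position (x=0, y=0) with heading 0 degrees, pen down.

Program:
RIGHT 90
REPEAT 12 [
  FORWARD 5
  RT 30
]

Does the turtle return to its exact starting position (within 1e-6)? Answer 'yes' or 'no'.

Answer: yes

Derivation:
Executing turtle program step by step:
Start: pos=(0,0), heading=0, pen down
RT 90: heading 0 -> 270
REPEAT 12 [
  -- iteration 1/12 --
  FD 5: (0,0) -> (0,-5) [heading=270, draw]
  RT 30: heading 270 -> 240
  -- iteration 2/12 --
  FD 5: (0,-5) -> (-2.5,-9.33) [heading=240, draw]
  RT 30: heading 240 -> 210
  -- iteration 3/12 --
  FD 5: (-2.5,-9.33) -> (-6.83,-11.83) [heading=210, draw]
  RT 30: heading 210 -> 180
  -- iteration 4/12 --
  FD 5: (-6.83,-11.83) -> (-11.83,-11.83) [heading=180, draw]
  RT 30: heading 180 -> 150
  -- iteration 5/12 --
  FD 5: (-11.83,-11.83) -> (-16.16,-9.33) [heading=150, draw]
  RT 30: heading 150 -> 120
  -- iteration 6/12 --
  FD 5: (-16.16,-9.33) -> (-18.66,-5) [heading=120, draw]
  RT 30: heading 120 -> 90
  -- iteration 7/12 --
  FD 5: (-18.66,-5) -> (-18.66,0) [heading=90, draw]
  RT 30: heading 90 -> 60
  -- iteration 8/12 --
  FD 5: (-18.66,0) -> (-16.16,4.33) [heading=60, draw]
  RT 30: heading 60 -> 30
  -- iteration 9/12 --
  FD 5: (-16.16,4.33) -> (-11.83,6.83) [heading=30, draw]
  RT 30: heading 30 -> 0
  -- iteration 10/12 --
  FD 5: (-11.83,6.83) -> (-6.83,6.83) [heading=0, draw]
  RT 30: heading 0 -> 330
  -- iteration 11/12 --
  FD 5: (-6.83,6.83) -> (-2.5,4.33) [heading=330, draw]
  RT 30: heading 330 -> 300
  -- iteration 12/12 --
  FD 5: (-2.5,4.33) -> (0,0) [heading=300, draw]
  RT 30: heading 300 -> 270
]
Final: pos=(0,0), heading=270, 12 segment(s) drawn

Start position: (0, 0)
Final position: (0, 0)
Distance = 0; < 1e-6 -> CLOSED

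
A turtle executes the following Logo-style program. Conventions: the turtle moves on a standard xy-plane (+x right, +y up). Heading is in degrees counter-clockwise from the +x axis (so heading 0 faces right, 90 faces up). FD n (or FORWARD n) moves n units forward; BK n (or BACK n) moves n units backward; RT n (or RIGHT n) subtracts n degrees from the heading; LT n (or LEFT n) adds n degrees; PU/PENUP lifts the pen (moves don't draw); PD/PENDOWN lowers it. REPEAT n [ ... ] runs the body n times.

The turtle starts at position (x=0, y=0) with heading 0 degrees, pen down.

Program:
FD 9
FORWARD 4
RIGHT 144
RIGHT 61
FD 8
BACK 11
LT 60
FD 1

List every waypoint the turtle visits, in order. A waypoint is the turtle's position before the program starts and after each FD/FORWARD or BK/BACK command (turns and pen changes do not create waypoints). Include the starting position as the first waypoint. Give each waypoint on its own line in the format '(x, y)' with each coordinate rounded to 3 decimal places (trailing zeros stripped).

Executing turtle program step by step:
Start: pos=(0,0), heading=0, pen down
FD 9: (0,0) -> (9,0) [heading=0, draw]
FD 4: (9,0) -> (13,0) [heading=0, draw]
RT 144: heading 0 -> 216
RT 61: heading 216 -> 155
FD 8: (13,0) -> (5.75,3.381) [heading=155, draw]
BK 11: (5.75,3.381) -> (15.719,-1.268) [heading=155, draw]
LT 60: heading 155 -> 215
FD 1: (15.719,-1.268) -> (14.9,-1.841) [heading=215, draw]
Final: pos=(14.9,-1.841), heading=215, 5 segment(s) drawn
Waypoints (6 total):
(0, 0)
(9, 0)
(13, 0)
(5.75, 3.381)
(15.719, -1.268)
(14.9, -1.841)

Answer: (0, 0)
(9, 0)
(13, 0)
(5.75, 3.381)
(15.719, -1.268)
(14.9, -1.841)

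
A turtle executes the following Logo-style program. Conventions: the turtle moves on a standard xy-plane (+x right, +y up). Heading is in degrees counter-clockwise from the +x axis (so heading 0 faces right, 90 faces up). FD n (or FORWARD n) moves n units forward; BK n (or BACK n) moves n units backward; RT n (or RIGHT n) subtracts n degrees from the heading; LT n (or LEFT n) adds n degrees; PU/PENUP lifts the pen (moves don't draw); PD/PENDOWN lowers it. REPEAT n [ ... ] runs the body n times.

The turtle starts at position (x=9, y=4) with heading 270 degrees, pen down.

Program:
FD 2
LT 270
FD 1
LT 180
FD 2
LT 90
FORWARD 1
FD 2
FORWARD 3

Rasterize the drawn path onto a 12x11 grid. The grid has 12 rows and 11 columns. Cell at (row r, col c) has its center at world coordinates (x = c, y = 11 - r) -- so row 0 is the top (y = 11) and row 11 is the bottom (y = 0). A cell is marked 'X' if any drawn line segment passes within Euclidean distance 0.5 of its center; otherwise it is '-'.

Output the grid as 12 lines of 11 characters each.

Segment 0: (9,4) -> (9,2)
Segment 1: (9,2) -> (8,2)
Segment 2: (8,2) -> (10,2)
Segment 3: (10,2) -> (10,3)
Segment 4: (10,3) -> (10,5)
Segment 5: (10,5) -> (10,8)

Answer: -----------
-----------
-----------
----------X
----------X
----------X
----------X
---------XX
---------XX
--------XXX
-----------
-----------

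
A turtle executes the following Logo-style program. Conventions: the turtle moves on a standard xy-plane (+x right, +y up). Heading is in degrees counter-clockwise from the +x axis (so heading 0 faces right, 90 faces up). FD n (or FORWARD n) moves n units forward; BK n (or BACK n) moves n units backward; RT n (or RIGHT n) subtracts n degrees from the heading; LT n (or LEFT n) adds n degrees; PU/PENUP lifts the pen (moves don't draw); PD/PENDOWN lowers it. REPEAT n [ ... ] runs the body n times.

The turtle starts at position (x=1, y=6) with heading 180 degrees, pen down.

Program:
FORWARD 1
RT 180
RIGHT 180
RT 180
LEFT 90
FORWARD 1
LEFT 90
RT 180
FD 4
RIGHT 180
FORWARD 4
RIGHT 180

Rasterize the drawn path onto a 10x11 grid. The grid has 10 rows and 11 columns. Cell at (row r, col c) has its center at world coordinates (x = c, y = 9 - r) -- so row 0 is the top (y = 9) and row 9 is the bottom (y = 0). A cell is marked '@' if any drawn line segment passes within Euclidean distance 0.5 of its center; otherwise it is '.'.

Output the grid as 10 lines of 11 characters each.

Segment 0: (1,6) -> (0,6)
Segment 1: (0,6) -> (-0,7)
Segment 2: (-0,7) -> (4,7)
Segment 3: (4,7) -> (0,7)

Answer: ...........
...........
@@@@@......
@@.........
...........
...........
...........
...........
...........
...........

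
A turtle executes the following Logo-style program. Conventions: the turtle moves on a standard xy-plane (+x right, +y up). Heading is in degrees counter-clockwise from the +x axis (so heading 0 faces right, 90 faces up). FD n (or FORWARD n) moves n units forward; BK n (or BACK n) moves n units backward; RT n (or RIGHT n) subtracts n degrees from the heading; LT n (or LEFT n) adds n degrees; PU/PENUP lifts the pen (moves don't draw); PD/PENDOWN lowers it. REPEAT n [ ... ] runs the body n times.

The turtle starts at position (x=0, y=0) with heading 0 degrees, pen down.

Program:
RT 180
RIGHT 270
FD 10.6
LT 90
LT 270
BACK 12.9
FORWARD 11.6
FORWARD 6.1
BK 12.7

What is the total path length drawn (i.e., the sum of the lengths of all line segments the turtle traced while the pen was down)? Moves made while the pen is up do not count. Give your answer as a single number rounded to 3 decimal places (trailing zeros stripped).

Executing turtle program step by step:
Start: pos=(0,0), heading=0, pen down
RT 180: heading 0 -> 180
RT 270: heading 180 -> 270
FD 10.6: (0,0) -> (0,-10.6) [heading=270, draw]
LT 90: heading 270 -> 0
LT 270: heading 0 -> 270
BK 12.9: (0,-10.6) -> (0,2.3) [heading=270, draw]
FD 11.6: (0,2.3) -> (0,-9.3) [heading=270, draw]
FD 6.1: (0,-9.3) -> (0,-15.4) [heading=270, draw]
BK 12.7: (0,-15.4) -> (0,-2.7) [heading=270, draw]
Final: pos=(0,-2.7), heading=270, 5 segment(s) drawn

Segment lengths:
  seg 1: (0,0) -> (0,-10.6), length = 10.6
  seg 2: (0,-10.6) -> (0,2.3), length = 12.9
  seg 3: (0,2.3) -> (0,-9.3), length = 11.6
  seg 4: (0,-9.3) -> (0,-15.4), length = 6.1
  seg 5: (0,-15.4) -> (0,-2.7), length = 12.7
Total = 53.9

Answer: 53.9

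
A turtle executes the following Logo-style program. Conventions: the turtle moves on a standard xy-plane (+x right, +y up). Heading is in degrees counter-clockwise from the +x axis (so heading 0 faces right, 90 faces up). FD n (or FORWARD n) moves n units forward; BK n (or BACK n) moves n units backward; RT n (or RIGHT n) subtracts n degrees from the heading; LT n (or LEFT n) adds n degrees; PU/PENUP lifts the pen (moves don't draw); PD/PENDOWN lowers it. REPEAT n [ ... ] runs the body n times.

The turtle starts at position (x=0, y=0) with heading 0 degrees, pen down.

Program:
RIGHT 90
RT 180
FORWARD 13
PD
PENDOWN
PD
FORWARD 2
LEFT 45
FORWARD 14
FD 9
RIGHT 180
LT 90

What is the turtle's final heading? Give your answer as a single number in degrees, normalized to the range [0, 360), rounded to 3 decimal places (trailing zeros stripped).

Executing turtle program step by step:
Start: pos=(0,0), heading=0, pen down
RT 90: heading 0 -> 270
RT 180: heading 270 -> 90
FD 13: (0,0) -> (0,13) [heading=90, draw]
PD: pen down
PD: pen down
PD: pen down
FD 2: (0,13) -> (0,15) [heading=90, draw]
LT 45: heading 90 -> 135
FD 14: (0,15) -> (-9.899,24.899) [heading=135, draw]
FD 9: (-9.899,24.899) -> (-16.263,31.263) [heading=135, draw]
RT 180: heading 135 -> 315
LT 90: heading 315 -> 45
Final: pos=(-16.263,31.263), heading=45, 4 segment(s) drawn

Answer: 45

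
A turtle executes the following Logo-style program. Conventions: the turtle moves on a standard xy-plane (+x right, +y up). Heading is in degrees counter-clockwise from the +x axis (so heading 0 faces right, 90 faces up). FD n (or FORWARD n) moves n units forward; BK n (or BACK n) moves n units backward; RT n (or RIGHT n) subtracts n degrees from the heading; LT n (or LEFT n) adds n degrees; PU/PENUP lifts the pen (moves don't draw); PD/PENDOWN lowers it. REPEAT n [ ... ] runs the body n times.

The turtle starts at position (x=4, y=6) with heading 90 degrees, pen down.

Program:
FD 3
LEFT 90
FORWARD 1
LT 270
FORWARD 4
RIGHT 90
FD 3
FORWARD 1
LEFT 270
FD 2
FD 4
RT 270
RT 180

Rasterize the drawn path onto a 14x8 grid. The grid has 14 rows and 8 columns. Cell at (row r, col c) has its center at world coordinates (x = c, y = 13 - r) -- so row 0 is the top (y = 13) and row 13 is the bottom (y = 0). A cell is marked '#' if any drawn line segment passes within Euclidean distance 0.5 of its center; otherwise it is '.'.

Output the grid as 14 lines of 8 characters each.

Answer: ...#####
...#...#
...#...#
...#...#
...##..#
....#..#
....#..#
....#...
........
........
........
........
........
........

Derivation:
Segment 0: (4,6) -> (4,9)
Segment 1: (4,9) -> (3,9)
Segment 2: (3,9) -> (3,13)
Segment 3: (3,13) -> (6,13)
Segment 4: (6,13) -> (7,13)
Segment 5: (7,13) -> (7,11)
Segment 6: (7,11) -> (7,7)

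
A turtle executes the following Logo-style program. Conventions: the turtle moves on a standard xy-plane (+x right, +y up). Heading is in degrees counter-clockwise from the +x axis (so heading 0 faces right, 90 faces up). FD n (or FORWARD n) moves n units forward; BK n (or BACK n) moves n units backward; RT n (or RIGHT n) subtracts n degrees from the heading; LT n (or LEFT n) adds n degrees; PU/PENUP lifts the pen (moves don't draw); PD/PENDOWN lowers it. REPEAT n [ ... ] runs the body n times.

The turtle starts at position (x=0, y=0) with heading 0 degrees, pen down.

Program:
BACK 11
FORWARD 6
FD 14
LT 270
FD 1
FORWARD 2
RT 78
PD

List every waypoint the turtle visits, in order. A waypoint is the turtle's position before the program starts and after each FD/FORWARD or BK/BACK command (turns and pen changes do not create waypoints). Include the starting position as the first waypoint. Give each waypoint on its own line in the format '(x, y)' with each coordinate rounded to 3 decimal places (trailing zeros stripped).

Answer: (0, 0)
(-11, 0)
(-5, 0)
(9, 0)
(9, -1)
(9, -3)

Derivation:
Executing turtle program step by step:
Start: pos=(0,0), heading=0, pen down
BK 11: (0,0) -> (-11,0) [heading=0, draw]
FD 6: (-11,0) -> (-5,0) [heading=0, draw]
FD 14: (-5,0) -> (9,0) [heading=0, draw]
LT 270: heading 0 -> 270
FD 1: (9,0) -> (9,-1) [heading=270, draw]
FD 2: (9,-1) -> (9,-3) [heading=270, draw]
RT 78: heading 270 -> 192
PD: pen down
Final: pos=(9,-3), heading=192, 5 segment(s) drawn
Waypoints (6 total):
(0, 0)
(-11, 0)
(-5, 0)
(9, 0)
(9, -1)
(9, -3)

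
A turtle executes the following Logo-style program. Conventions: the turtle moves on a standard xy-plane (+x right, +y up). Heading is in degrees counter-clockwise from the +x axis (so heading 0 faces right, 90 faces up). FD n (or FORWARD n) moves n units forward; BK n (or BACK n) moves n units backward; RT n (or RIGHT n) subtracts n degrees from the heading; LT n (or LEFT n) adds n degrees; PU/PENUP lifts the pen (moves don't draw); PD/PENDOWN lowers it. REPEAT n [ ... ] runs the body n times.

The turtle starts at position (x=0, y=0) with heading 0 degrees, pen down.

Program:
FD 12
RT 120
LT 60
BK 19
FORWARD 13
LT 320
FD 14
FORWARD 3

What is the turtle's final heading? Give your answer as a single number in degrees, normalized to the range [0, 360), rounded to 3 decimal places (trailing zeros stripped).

Executing turtle program step by step:
Start: pos=(0,0), heading=0, pen down
FD 12: (0,0) -> (12,0) [heading=0, draw]
RT 120: heading 0 -> 240
LT 60: heading 240 -> 300
BK 19: (12,0) -> (2.5,16.454) [heading=300, draw]
FD 13: (2.5,16.454) -> (9,5.196) [heading=300, draw]
LT 320: heading 300 -> 260
FD 14: (9,5.196) -> (6.569,-8.591) [heading=260, draw]
FD 3: (6.569,-8.591) -> (6.048,-11.546) [heading=260, draw]
Final: pos=(6.048,-11.546), heading=260, 5 segment(s) drawn

Answer: 260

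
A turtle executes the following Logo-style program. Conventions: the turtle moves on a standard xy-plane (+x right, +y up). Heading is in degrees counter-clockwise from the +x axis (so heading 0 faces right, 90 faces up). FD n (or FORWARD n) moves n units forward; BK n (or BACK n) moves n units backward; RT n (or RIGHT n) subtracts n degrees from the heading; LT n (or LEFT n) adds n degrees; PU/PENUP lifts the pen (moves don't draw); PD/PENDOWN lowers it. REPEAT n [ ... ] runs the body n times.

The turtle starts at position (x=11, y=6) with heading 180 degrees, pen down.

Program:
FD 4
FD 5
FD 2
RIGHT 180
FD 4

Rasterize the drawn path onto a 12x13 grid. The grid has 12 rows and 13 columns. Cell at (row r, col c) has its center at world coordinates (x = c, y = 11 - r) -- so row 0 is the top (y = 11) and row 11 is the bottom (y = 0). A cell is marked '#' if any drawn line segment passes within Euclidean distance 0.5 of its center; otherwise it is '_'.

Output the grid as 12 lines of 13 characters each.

Answer: _____________
_____________
_____________
_____________
_____________
############_
_____________
_____________
_____________
_____________
_____________
_____________

Derivation:
Segment 0: (11,6) -> (7,6)
Segment 1: (7,6) -> (2,6)
Segment 2: (2,6) -> (0,6)
Segment 3: (0,6) -> (4,6)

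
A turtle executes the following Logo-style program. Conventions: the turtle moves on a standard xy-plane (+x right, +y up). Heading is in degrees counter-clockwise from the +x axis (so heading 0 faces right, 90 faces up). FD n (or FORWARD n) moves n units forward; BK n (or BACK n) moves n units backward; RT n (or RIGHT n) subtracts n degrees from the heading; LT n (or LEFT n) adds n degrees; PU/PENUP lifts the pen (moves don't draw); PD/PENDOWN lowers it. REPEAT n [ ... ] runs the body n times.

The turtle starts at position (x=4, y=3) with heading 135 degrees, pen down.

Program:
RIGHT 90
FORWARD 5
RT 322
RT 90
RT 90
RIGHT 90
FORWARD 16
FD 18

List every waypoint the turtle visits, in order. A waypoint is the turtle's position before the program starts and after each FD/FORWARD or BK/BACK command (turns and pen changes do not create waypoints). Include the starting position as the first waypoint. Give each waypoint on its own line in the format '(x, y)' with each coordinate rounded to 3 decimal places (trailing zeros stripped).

Executing turtle program step by step:
Start: pos=(4,3), heading=135, pen down
RT 90: heading 135 -> 45
FD 5: (4,3) -> (7.536,6.536) [heading=45, draw]
RT 322: heading 45 -> 83
RT 90: heading 83 -> 353
RT 90: heading 353 -> 263
RT 90: heading 263 -> 173
FD 16: (7.536,6.536) -> (-8.345,8.485) [heading=173, draw]
FD 18: (-8.345,8.485) -> (-26.211,10.679) [heading=173, draw]
Final: pos=(-26.211,10.679), heading=173, 3 segment(s) drawn
Waypoints (4 total):
(4, 3)
(7.536, 6.536)
(-8.345, 8.485)
(-26.211, 10.679)

Answer: (4, 3)
(7.536, 6.536)
(-8.345, 8.485)
(-26.211, 10.679)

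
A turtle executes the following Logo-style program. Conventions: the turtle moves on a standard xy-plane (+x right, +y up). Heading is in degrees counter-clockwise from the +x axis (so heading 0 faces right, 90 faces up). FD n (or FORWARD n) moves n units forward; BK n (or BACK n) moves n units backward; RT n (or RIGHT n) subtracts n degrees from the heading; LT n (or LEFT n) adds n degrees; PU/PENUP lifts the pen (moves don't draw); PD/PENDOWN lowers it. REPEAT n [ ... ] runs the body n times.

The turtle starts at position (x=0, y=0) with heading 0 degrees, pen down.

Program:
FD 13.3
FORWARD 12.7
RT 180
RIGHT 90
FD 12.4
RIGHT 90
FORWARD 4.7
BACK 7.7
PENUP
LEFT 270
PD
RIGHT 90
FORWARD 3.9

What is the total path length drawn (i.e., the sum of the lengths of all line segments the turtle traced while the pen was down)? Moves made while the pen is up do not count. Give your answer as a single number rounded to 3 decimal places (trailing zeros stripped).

Executing turtle program step by step:
Start: pos=(0,0), heading=0, pen down
FD 13.3: (0,0) -> (13.3,0) [heading=0, draw]
FD 12.7: (13.3,0) -> (26,0) [heading=0, draw]
RT 180: heading 0 -> 180
RT 90: heading 180 -> 90
FD 12.4: (26,0) -> (26,12.4) [heading=90, draw]
RT 90: heading 90 -> 0
FD 4.7: (26,12.4) -> (30.7,12.4) [heading=0, draw]
BK 7.7: (30.7,12.4) -> (23,12.4) [heading=0, draw]
PU: pen up
LT 270: heading 0 -> 270
PD: pen down
RT 90: heading 270 -> 180
FD 3.9: (23,12.4) -> (19.1,12.4) [heading=180, draw]
Final: pos=(19.1,12.4), heading=180, 6 segment(s) drawn

Segment lengths:
  seg 1: (0,0) -> (13.3,0), length = 13.3
  seg 2: (13.3,0) -> (26,0), length = 12.7
  seg 3: (26,0) -> (26,12.4), length = 12.4
  seg 4: (26,12.4) -> (30.7,12.4), length = 4.7
  seg 5: (30.7,12.4) -> (23,12.4), length = 7.7
  seg 6: (23,12.4) -> (19.1,12.4), length = 3.9
Total = 54.7

Answer: 54.7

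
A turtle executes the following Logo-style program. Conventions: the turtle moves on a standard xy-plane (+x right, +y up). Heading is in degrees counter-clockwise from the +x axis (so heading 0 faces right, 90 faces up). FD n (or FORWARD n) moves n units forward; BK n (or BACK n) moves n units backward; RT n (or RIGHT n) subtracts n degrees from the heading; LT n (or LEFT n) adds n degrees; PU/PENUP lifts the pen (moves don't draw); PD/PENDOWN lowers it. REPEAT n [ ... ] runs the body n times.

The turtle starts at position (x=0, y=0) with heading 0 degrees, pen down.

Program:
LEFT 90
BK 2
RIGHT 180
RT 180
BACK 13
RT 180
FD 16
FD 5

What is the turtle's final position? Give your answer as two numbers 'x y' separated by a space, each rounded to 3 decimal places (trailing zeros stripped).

Answer: 0 -36

Derivation:
Executing turtle program step by step:
Start: pos=(0,0), heading=0, pen down
LT 90: heading 0 -> 90
BK 2: (0,0) -> (0,-2) [heading=90, draw]
RT 180: heading 90 -> 270
RT 180: heading 270 -> 90
BK 13: (0,-2) -> (0,-15) [heading=90, draw]
RT 180: heading 90 -> 270
FD 16: (0,-15) -> (0,-31) [heading=270, draw]
FD 5: (0,-31) -> (0,-36) [heading=270, draw]
Final: pos=(0,-36), heading=270, 4 segment(s) drawn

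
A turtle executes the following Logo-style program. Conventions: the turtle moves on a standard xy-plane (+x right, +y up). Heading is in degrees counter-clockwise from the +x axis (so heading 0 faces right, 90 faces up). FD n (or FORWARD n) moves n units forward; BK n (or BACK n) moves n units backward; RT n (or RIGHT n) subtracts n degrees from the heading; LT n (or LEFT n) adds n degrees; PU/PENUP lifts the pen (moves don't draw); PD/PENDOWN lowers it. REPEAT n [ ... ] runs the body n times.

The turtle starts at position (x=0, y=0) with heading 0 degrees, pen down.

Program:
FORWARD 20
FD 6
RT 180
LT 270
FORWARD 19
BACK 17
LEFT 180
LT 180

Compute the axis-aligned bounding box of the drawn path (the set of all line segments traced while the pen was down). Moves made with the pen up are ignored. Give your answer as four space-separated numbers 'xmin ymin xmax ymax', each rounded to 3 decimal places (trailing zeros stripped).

Executing turtle program step by step:
Start: pos=(0,0), heading=0, pen down
FD 20: (0,0) -> (20,0) [heading=0, draw]
FD 6: (20,0) -> (26,0) [heading=0, draw]
RT 180: heading 0 -> 180
LT 270: heading 180 -> 90
FD 19: (26,0) -> (26,19) [heading=90, draw]
BK 17: (26,19) -> (26,2) [heading=90, draw]
LT 180: heading 90 -> 270
LT 180: heading 270 -> 90
Final: pos=(26,2), heading=90, 4 segment(s) drawn

Segment endpoints: x in {0, 20, 26}, y in {0, 2, 19}
xmin=0, ymin=0, xmax=26, ymax=19

Answer: 0 0 26 19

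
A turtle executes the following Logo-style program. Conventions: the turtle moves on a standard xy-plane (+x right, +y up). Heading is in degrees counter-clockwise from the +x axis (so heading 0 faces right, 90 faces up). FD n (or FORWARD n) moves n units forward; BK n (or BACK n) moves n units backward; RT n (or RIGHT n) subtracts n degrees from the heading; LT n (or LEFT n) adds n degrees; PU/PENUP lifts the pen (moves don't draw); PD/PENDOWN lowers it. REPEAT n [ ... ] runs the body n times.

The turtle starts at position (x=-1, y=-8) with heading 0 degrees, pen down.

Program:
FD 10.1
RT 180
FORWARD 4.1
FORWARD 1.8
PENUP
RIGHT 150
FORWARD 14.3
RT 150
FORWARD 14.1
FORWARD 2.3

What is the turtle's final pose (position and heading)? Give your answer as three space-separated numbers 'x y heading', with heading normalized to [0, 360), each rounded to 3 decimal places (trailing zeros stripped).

Answer: 7.384 -15.053 240

Derivation:
Executing turtle program step by step:
Start: pos=(-1,-8), heading=0, pen down
FD 10.1: (-1,-8) -> (9.1,-8) [heading=0, draw]
RT 180: heading 0 -> 180
FD 4.1: (9.1,-8) -> (5,-8) [heading=180, draw]
FD 1.8: (5,-8) -> (3.2,-8) [heading=180, draw]
PU: pen up
RT 150: heading 180 -> 30
FD 14.3: (3.2,-8) -> (15.584,-0.85) [heading=30, move]
RT 150: heading 30 -> 240
FD 14.1: (15.584,-0.85) -> (8.534,-13.061) [heading=240, move]
FD 2.3: (8.534,-13.061) -> (7.384,-15.053) [heading=240, move]
Final: pos=(7.384,-15.053), heading=240, 3 segment(s) drawn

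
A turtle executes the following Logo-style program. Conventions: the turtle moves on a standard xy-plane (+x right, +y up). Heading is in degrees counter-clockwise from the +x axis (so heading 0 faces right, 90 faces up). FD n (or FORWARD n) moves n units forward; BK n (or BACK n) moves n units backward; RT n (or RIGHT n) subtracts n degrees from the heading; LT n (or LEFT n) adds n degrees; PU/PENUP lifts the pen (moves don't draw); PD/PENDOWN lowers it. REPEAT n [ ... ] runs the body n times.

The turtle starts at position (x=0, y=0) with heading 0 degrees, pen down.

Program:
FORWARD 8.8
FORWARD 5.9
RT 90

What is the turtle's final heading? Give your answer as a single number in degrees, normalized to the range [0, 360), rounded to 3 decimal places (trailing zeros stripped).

Executing turtle program step by step:
Start: pos=(0,0), heading=0, pen down
FD 8.8: (0,0) -> (8.8,0) [heading=0, draw]
FD 5.9: (8.8,0) -> (14.7,0) [heading=0, draw]
RT 90: heading 0 -> 270
Final: pos=(14.7,0), heading=270, 2 segment(s) drawn

Answer: 270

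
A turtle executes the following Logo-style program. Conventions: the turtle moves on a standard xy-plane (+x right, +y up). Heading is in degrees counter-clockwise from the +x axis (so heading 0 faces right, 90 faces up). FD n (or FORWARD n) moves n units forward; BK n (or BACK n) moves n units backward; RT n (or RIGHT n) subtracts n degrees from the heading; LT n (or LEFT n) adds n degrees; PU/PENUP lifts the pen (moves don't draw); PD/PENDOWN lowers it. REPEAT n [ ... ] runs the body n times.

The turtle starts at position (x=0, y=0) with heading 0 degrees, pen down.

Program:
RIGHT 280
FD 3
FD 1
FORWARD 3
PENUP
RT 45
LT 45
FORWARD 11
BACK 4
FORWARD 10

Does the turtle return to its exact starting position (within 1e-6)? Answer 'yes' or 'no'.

Answer: no

Derivation:
Executing turtle program step by step:
Start: pos=(0,0), heading=0, pen down
RT 280: heading 0 -> 80
FD 3: (0,0) -> (0.521,2.954) [heading=80, draw]
FD 1: (0.521,2.954) -> (0.695,3.939) [heading=80, draw]
FD 3: (0.695,3.939) -> (1.216,6.894) [heading=80, draw]
PU: pen up
RT 45: heading 80 -> 35
LT 45: heading 35 -> 80
FD 11: (1.216,6.894) -> (3.126,17.727) [heading=80, move]
BK 4: (3.126,17.727) -> (2.431,13.787) [heading=80, move]
FD 10: (2.431,13.787) -> (4.168,23.635) [heading=80, move]
Final: pos=(4.168,23.635), heading=80, 3 segment(s) drawn

Start position: (0, 0)
Final position: (4.168, 23.635)
Distance = 24; >= 1e-6 -> NOT closed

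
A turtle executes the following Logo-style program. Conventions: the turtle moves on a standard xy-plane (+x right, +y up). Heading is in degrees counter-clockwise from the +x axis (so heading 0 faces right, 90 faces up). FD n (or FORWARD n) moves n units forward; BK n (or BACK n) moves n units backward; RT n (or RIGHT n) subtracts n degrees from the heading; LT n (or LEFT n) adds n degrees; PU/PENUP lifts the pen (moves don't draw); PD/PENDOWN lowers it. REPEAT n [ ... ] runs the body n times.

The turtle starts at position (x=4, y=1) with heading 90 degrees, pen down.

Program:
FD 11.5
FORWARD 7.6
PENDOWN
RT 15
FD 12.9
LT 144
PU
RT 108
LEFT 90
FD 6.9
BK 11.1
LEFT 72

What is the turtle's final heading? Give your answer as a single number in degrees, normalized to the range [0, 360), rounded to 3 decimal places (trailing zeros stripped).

Answer: 273

Derivation:
Executing turtle program step by step:
Start: pos=(4,1), heading=90, pen down
FD 11.5: (4,1) -> (4,12.5) [heading=90, draw]
FD 7.6: (4,12.5) -> (4,20.1) [heading=90, draw]
PD: pen down
RT 15: heading 90 -> 75
FD 12.9: (4,20.1) -> (7.339,32.56) [heading=75, draw]
LT 144: heading 75 -> 219
PU: pen up
RT 108: heading 219 -> 111
LT 90: heading 111 -> 201
FD 6.9: (7.339,32.56) -> (0.897,30.088) [heading=201, move]
BK 11.1: (0.897,30.088) -> (11.26,34.066) [heading=201, move]
LT 72: heading 201 -> 273
Final: pos=(11.26,34.066), heading=273, 3 segment(s) drawn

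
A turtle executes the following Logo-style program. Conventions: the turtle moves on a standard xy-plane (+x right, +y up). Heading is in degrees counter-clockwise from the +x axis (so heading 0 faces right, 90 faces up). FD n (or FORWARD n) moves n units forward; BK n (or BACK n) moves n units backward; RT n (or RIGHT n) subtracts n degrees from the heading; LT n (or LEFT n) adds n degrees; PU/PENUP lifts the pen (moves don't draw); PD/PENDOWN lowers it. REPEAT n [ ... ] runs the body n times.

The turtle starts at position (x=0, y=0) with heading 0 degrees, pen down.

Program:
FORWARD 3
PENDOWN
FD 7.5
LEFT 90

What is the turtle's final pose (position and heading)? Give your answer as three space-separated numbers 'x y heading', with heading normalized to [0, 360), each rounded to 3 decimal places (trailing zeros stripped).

Executing turtle program step by step:
Start: pos=(0,0), heading=0, pen down
FD 3: (0,0) -> (3,0) [heading=0, draw]
PD: pen down
FD 7.5: (3,0) -> (10.5,0) [heading=0, draw]
LT 90: heading 0 -> 90
Final: pos=(10.5,0), heading=90, 2 segment(s) drawn

Answer: 10.5 0 90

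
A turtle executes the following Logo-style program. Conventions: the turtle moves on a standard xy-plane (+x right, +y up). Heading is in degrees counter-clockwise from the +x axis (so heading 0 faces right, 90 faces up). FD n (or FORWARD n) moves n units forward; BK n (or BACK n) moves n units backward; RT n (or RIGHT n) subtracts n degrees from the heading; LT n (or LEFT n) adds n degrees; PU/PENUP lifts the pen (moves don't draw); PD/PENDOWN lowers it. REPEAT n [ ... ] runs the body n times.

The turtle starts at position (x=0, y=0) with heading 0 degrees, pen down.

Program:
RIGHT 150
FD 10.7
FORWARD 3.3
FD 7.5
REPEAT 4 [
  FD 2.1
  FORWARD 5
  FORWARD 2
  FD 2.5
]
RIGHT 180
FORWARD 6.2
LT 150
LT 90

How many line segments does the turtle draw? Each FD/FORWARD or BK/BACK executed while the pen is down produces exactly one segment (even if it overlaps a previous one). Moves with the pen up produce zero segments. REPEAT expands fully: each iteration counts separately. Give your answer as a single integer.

Executing turtle program step by step:
Start: pos=(0,0), heading=0, pen down
RT 150: heading 0 -> 210
FD 10.7: (0,0) -> (-9.266,-5.35) [heading=210, draw]
FD 3.3: (-9.266,-5.35) -> (-12.124,-7) [heading=210, draw]
FD 7.5: (-12.124,-7) -> (-18.62,-10.75) [heading=210, draw]
REPEAT 4 [
  -- iteration 1/4 --
  FD 2.1: (-18.62,-10.75) -> (-20.438,-11.8) [heading=210, draw]
  FD 5: (-20.438,-11.8) -> (-24.768,-14.3) [heading=210, draw]
  FD 2: (-24.768,-14.3) -> (-26.5,-15.3) [heading=210, draw]
  FD 2.5: (-26.5,-15.3) -> (-28.665,-16.55) [heading=210, draw]
  -- iteration 2/4 --
  FD 2.1: (-28.665,-16.55) -> (-30.484,-17.6) [heading=210, draw]
  FD 5: (-30.484,-17.6) -> (-34.814,-20.1) [heading=210, draw]
  FD 2: (-34.814,-20.1) -> (-36.546,-21.1) [heading=210, draw]
  FD 2.5: (-36.546,-21.1) -> (-38.711,-22.35) [heading=210, draw]
  -- iteration 3/4 --
  FD 2.1: (-38.711,-22.35) -> (-40.53,-23.4) [heading=210, draw]
  FD 5: (-40.53,-23.4) -> (-44.86,-25.9) [heading=210, draw]
  FD 2: (-44.86,-25.9) -> (-46.592,-26.9) [heading=210, draw]
  FD 2.5: (-46.592,-26.9) -> (-48.757,-28.15) [heading=210, draw]
  -- iteration 4/4 --
  FD 2.1: (-48.757,-28.15) -> (-50.576,-29.2) [heading=210, draw]
  FD 5: (-50.576,-29.2) -> (-54.906,-31.7) [heading=210, draw]
  FD 2: (-54.906,-31.7) -> (-56.638,-32.7) [heading=210, draw]
  FD 2.5: (-56.638,-32.7) -> (-58.803,-33.95) [heading=210, draw]
]
RT 180: heading 210 -> 30
FD 6.2: (-58.803,-33.95) -> (-53.434,-30.85) [heading=30, draw]
LT 150: heading 30 -> 180
LT 90: heading 180 -> 270
Final: pos=(-53.434,-30.85), heading=270, 20 segment(s) drawn
Segments drawn: 20

Answer: 20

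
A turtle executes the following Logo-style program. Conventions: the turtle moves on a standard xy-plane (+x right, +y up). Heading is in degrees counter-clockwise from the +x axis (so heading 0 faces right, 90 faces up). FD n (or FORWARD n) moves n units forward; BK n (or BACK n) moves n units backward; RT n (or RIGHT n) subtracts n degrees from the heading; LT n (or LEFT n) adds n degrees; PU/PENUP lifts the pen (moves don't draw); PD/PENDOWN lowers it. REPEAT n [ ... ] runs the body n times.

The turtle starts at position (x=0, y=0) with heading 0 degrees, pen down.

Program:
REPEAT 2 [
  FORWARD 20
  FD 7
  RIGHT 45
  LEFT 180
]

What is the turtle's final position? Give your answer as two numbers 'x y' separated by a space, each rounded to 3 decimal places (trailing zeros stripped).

Answer: 7.908 19.092

Derivation:
Executing turtle program step by step:
Start: pos=(0,0), heading=0, pen down
REPEAT 2 [
  -- iteration 1/2 --
  FD 20: (0,0) -> (20,0) [heading=0, draw]
  FD 7: (20,0) -> (27,0) [heading=0, draw]
  RT 45: heading 0 -> 315
  LT 180: heading 315 -> 135
  -- iteration 2/2 --
  FD 20: (27,0) -> (12.858,14.142) [heading=135, draw]
  FD 7: (12.858,14.142) -> (7.908,19.092) [heading=135, draw]
  RT 45: heading 135 -> 90
  LT 180: heading 90 -> 270
]
Final: pos=(7.908,19.092), heading=270, 4 segment(s) drawn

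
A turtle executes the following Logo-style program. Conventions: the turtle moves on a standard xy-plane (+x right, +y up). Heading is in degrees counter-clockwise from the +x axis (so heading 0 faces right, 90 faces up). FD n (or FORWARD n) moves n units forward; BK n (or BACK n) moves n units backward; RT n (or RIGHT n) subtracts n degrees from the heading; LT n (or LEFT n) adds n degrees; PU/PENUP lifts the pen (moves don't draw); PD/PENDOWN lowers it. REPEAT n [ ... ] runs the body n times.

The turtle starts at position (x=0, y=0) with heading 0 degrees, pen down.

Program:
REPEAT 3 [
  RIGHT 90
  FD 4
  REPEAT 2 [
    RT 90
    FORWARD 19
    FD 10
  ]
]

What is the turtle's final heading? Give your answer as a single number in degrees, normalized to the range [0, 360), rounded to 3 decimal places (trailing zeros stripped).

Answer: 270

Derivation:
Executing turtle program step by step:
Start: pos=(0,0), heading=0, pen down
REPEAT 3 [
  -- iteration 1/3 --
  RT 90: heading 0 -> 270
  FD 4: (0,0) -> (0,-4) [heading=270, draw]
  REPEAT 2 [
    -- iteration 1/2 --
    RT 90: heading 270 -> 180
    FD 19: (0,-4) -> (-19,-4) [heading=180, draw]
    FD 10: (-19,-4) -> (-29,-4) [heading=180, draw]
    -- iteration 2/2 --
    RT 90: heading 180 -> 90
    FD 19: (-29,-4) -> (-29,15) [heading=90, draw]
    FD 10: (-29,15) -> (-29,25) [heading=90, draw]
  ]
  -- iteration 2/3 --
  RT 90: heading 90 -> 0
  FD 4: (-29,25) -> (-25,25) [heading=0, draw]
  REPEAT 2 [
    -- iteration 1/2 --
    RT 90: heading 0 -> 270
    FD 19: (-25,25) -> (-25,6) [heading=270, draw]
    FD 10: (-25,6) -> (-25,-4) [heading=270, draw]
    -- iteration 2/2 --
    RT 90: heading 270 -> 180
    FD 19: (-25,-4) -> (-44,-4) [heading=180, draw]
    FD 10: (-44,-4) -> (-54,-4) [heading=180, draw]
  ]
  -- iteration 3/3 --
  RT 90: heading 180 -> 90
  FD 4: (-54,-4) -> (-54,0) [heading=90, draw]
  REPEAT 2 [
    -- iteration 1/2 --
    RT 90: heading 90 -> 0
    FD 19: (-54,0) -> (-35,0) [heading=0, draw]
    FD 10: (-35,0) -> (-25,0) [heading=0, draw]
    -- iteration 2/2 --
    RT 90: heading 0 -> 270
    FD 19: (-25,0) -> (-25,-19) [heading=270, draw]
    FD 10: (-25,-19) -> (-25,-29) [heading=270, draw]
  ]
]
Final: pos=(-25,-29), heading=270, 15 segment(s) drawn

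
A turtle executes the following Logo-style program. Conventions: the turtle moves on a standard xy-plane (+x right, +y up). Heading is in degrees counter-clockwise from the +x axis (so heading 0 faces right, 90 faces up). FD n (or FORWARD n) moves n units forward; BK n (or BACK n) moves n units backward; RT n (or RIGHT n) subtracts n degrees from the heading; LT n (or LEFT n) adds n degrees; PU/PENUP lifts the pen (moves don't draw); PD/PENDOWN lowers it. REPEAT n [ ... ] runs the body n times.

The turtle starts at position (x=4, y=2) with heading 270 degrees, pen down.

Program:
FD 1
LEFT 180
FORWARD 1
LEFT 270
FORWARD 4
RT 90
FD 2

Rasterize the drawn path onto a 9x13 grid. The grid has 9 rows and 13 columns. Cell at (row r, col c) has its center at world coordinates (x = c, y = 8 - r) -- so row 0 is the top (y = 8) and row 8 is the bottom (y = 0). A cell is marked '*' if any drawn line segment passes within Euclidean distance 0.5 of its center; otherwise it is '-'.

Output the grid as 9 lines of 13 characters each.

Segment 0: (4,2) -> (4,1)
Segment 1: (4,1) -> (4,2)
Segment 2: (4,2) -> (8,2)
Segment 3: (8,2) -> (8,-0)

Answer: -------------
-------------
-------------
-------------
-------------
-------------
----*****----
----*---*----
--------*----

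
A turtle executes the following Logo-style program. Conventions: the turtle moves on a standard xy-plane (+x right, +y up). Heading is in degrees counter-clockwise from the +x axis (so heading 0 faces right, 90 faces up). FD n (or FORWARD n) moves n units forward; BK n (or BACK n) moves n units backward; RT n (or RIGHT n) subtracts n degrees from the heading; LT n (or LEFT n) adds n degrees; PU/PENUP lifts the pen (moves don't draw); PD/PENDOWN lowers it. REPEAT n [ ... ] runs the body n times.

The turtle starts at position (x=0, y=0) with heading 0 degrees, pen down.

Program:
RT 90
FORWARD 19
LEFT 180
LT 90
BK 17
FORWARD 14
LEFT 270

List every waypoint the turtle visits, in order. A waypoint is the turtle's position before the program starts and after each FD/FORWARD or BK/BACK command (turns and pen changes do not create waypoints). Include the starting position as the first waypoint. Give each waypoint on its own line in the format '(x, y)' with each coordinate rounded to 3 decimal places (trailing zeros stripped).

Executing turtle program step by step:
Start: pos=(0,0), heading=0, pen down
RT 90: heading 0 -> 270
FD 19: (0,0) -> (0,-19) [heading=270, draw]
LT 180: heading 270 -> 90
LT 90: heading 90 -> 180
BK 17: (0,-19) -> (17,-19) [heading=180, draw]
FD 14: (17,-19) -> (3,-19) [heading=180, draw]
LT 270: heading 180 -> 90
Final: pos=(3,-19), heading=90, 3 segment(s) drawn
Waypoints (4 total):
(0, 0)
(0, -19)
(17, -19)
(3, -19)

Answer: (0, 0)
(0, -19)
(17, -19)
(3, -19)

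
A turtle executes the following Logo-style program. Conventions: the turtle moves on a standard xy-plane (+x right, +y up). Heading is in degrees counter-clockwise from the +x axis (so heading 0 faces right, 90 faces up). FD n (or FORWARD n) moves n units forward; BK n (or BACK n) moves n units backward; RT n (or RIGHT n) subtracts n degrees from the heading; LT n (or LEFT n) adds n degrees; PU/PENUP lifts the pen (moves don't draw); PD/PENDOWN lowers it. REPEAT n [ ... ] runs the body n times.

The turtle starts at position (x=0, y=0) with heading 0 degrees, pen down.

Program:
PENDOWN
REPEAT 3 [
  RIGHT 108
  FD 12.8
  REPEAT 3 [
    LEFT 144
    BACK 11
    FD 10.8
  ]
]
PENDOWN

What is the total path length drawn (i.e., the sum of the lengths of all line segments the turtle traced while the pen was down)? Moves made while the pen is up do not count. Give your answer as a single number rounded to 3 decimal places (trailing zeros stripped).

Executing turtle program step by step:
Start: pos=(0,0), heading=0, pen down
PD: pen down
REPEAT 3 [
  -- iteration 1/3 --
  RT 108: heading 0 -> 252
  FD 12.8: (0,0) -> (-3.955,-12.174) [heading=252, draw]
  REPEAT 3 [
    -- iteration 1/3 --
    LT 144: heading 252 -> 36
    BK 11: (-3.955,-12.174) -> (-12.855,-18.639) [heading=36, draw]
    FD 10.8: (-12.855,-18.639) -> (-4.117,-12.291) [heading=36, draw]
    -- iteration 2/3 --
    LT 144: heading 36 -> 180
    BK 11: (-4.117,-12.291) -> (6.883,-12.291) [heading=180, draw]
    FD 10.8: (6.883,-12.291) -> (-3.917,-12.291) [heading=180, draw]
    -- iteration 3/3 --
    LT 144: heading 180 -> 324
    BK 11: (-3.917,-12.291) -> (-12.816,-5.825) [heading=324, draw]
    FD 10.8: (-12.816,-5.825) -> (-4.079,-12.174) [heading=324, draw]
  ]
  -- iteration 2/3 --
  RT 108: heading 324 -> 216
  FD 12.8: (-4.079,-12.174) -> (-14.434,-19.697) [heading=216, draw]
  REPEAT 3 [
    -- iteration 1/3 --
    LT 144: heading 216 -> 0
    BK 11: (-14.434,-19.697) -> (-25.434,-19.697) [heading=0, draw]
    FD 10.8: (-25.434,-19.697) -> (-14.634,-19.697) [heading=0, draw]
    -- iteration 2/3 --
    LT 144: heading 0 -> 144
    BK 11: (-14.634,-19.697) -> (-5.735,-26.163) [heading=144, draw]
    FD 10.8: (-5.735,-26.163) -> (-14.473,-19.815) [heading=144, draw]
    -- iteration 3/3 --
    LT 144: heading 144 -> 288
    BK 11: (-14.473,-19.815) -> (-17.872,-9.353) [heading=288, draw]
    FD 10.8: (-17.872,-9.353) -> (-14.534,-19.625) [heading=288, draw]
  ]
  -- iteration 3/3 --
  RT 108: heading 288 -> 180
  FD 12.8: (-14.534,-19.625) -> (-27.334,-19.625) [heading=180, draw]
  REPEAT 3 [
    -- iteration 1/3 --
    LT 144: heading 180 -> 324
    BK 11: (-27.334,-19.625) -> (-36.234,-13.159) [heading=324, draw]
    FD 10.8: (-36.234,-13.159) -> (-27.496,-19.507) [heading=324, draw]
    -- iteration 2/3 --
    LT 144: heading 324 -> 108
    BK 11: (-27.496,-19.507) -> (-24.097,-29.969) [heading=108, draw]
    FD 10.8: (-24.097,-29.969) -> (-27.434,-19.697) [heading=108, draw]
    -- iteration 3/3 --
    LT 144: heading 108 -> 252
    BK 11: (-27.434,-19.697) -> (-24.035,-9.236) [heading=252, draw]
    FD 10.8: (-24.035,-9.236) -> (-27.373,-19.507) [heading=252, draw]
  ]
]
PD: pen down
Final: pos=(-27.373,-19.507), heading=252, 21 segment(s) drawn

Segment lengths:
  seg 1: (0,0) -> (-3.955,-12.174), length = 12.8
  seg 2: (-3.955,-12.174) -> (-12.855,-18.639), length = 11
  seg 3: (-12.855,-18.639) -> (-4.117,-12.291), length = 10.8
  seg 4: (-4.117,-12.291) -> (6.883,-12.291), length = 11
  seg 5: (6.883,-12.291) -> (-3.917,-12.291), length = 10.8
  seg 6: (-3.917,-12.291) -> (-12.816,-5.825), length = 11
  seg 7: (-12.816,-5.825) -> (-4.079,-12.174), length = 10.8
  seg 8: (-4.079,-12.174) -> (-14.434,-19.697), length = 12.8
  seg 9: (-14.434,-19.697) -> (-25.434,-19.697), length = 11
  seg 10: (-25.434,-19.697) -> (-14.634,-19.697), length = 10.8
  seg 11: (-14.634,-19.697) -> (-5.735,-26.163), length = 11
  seg 12: (-5.735,-26.163) -> (-14.473,-19.815), length = 10.8
  seg 13: (-14.473,-19.815) -> (-17.872,-9.353), length = 11
  seg 14: (-17.872,-9.353) -> (-14.534,-19.625), length = 10.8
  seg 15: (-14.534,-19.625) -> (-27.334,-19.625), length = 12.8
  seg 16: (-27.334,-19.625) -> (-36.234,-13.159), length = 11
  seg 17: (-36.234,-13.159) -> (-27.496,-19.507), length = 10.8
  seg 18: (-27.496,-19.507) -> (-24.097,-29.969), length = 11
  seg 19: (-24.097,-29.969) -> (-27.434,-19.697), length = 10.8
  seg 20: (-27.434,-19.697) -> (-24.035,-9.236), length = 11
  seg 21: (-24.035,-9.236) -> (-27.373,-19.507), length = 10.8
Total = 234.6

Answer: 234.6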